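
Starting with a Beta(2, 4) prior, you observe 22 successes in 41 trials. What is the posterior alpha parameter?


For a Beta-Binomial conjugate model:
Posterior alpha = prior alpha + number of successes
= 2 + 22 = 24

24


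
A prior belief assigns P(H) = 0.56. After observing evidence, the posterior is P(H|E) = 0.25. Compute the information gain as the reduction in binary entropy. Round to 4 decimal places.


H(prior) = -0.56*log2(0.56) - 0.44*log2(0.44)
= 0.9896
H(post) = -0.25*log2(0.25) - 0.75*log2(0.75)
= 0.8113
IG = 0.9896 - 0.8113 = 0.1783

0.1783


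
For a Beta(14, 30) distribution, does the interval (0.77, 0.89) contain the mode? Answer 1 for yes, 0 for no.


Mode of Beta(a,b) = (a-1)/(a+b-2)
= (14-1)/(14+30-2) = 0.3095
Check: 0.77 <= 0.3095 <= 0.89?
Result: 0

0


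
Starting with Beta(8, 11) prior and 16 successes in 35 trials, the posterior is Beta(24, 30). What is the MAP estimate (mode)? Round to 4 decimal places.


The mode of Beta(a, b) when a > 1 and b > 1 is (a-1)/(a+b-2)
= (24 - 1) / (24 + 30 - 2)
= 23 / 52
= 0.4423

0.4423


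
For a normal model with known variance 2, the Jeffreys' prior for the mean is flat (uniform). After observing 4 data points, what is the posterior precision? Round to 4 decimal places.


Jeffreys' prior for normal mean (known variance) is flat.
Prior precision = 0.
Posterior precision = prior_prec + n/sigma^2 = 0 + 4/2
= 2.0

2.0


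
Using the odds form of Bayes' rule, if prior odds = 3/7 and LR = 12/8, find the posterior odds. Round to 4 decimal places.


Bayes' rule in odds form: posterior odds = prior odds * LR
= (3 * 12) / (7 * 8)
= 36/56 = 0.6429

0.6429


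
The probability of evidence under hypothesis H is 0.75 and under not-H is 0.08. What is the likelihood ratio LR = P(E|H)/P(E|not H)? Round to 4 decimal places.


LR = 0.75 / 0.08
= 9.375

9.375


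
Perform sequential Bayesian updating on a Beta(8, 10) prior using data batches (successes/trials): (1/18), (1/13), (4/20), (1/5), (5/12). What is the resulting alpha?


Accumulate successes: 12
Posterior alpha = prior alpha + sum of successes
= 8 + 12 = 20

20


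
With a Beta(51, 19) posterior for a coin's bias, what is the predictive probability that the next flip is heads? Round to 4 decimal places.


The predictive probability equals the posterior mean.
P(next = heads) = alpha / (alpha + beta)
= 51 / 70 = 0.7286

0.7286


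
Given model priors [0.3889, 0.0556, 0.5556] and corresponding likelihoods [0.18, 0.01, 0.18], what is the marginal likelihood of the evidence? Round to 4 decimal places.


P(E) = sum_i P(M_i) P(E|M_i)
= 0.07 + 0.0006 + 0.1
= 0.1706

0.1706


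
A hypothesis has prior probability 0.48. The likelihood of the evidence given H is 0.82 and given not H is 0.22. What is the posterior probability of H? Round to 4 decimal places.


Using Bayes' theorem:
P(E) = 0.48 * 0.82 + 0.52 * 0.22
P(E) = 0.508
P(H|E) = (0.48 * 0.82) / 0.508 = 0.7748

0.7748


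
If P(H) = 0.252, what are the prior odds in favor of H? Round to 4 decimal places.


Prior odds = P(H) / (1 - P(H))
= 0.252 / 0.748
= 0.3369

0.3369


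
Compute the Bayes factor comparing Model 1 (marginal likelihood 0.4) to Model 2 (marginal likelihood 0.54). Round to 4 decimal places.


BF12 = marginal likelihood of M1 / marginal likelihood of M2
= 0.4/0.54
= 0.7407

0.7407


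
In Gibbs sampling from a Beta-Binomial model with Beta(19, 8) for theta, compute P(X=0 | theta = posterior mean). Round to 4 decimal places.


Posterior mean = alpha/(alpha+beta) = 19/27 = 0.7037
P(X=0|theta=mean) = 1 - theta = 0.2963

0.2963


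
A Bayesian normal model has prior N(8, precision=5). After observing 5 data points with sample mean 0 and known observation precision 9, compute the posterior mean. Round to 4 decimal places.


Posterior mean = (prior_precision * prior_mean + n * data_precision * data_mean) / (prior_precision + n * data_precision)
Numerator = 5*8 + 5*9*0 = 40
Denominator = 5 + 5*9 = 50
Posterior mean = 0.8

0.8


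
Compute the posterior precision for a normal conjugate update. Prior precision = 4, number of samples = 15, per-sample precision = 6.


tau_post = tau_0 + n * tau
= 4 + 15 * 6 = 94

94


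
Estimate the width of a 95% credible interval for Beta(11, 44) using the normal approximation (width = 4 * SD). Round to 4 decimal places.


For Beta(a,b): Var = ab/((a+b)^2(a+b+1))
Var = 0.0029, SD = 0.0535
Approximate 95% CI width = 4 * 0.0535 = 0.2138

0.2138


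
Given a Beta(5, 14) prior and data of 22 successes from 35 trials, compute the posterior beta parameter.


Number of failures = 35 - 22 = 13
Posterior beta = 14 + 13 = 27

27


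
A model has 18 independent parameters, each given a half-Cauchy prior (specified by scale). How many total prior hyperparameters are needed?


Each half-Cauchy prior needs 1 hyperparameter (scale).
Total = 1 * 18 = 18

18


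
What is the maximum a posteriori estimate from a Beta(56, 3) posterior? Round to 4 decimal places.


The MAP estimate equals the mode of the distribution.
Mode of Beta(a,b) = (a-1)/(a+b-2)
= 55/57
= 0.9649

0.9649


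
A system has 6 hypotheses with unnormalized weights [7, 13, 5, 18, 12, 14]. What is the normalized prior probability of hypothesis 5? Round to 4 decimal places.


The normalized prior is the weight divided by the total.
Total weight = 69
P(H5) = 12 / 69 = 0.1739

0.1739


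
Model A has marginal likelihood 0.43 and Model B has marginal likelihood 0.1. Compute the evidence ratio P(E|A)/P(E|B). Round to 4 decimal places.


Evidence ratio = P(E|A) / P(E|B)
= 0.43 / 0.1
= 4.3

4.3


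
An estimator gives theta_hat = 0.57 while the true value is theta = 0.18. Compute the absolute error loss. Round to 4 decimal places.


The absolute error loss is |theta_hat - theta|
= |0.57 - 0.18|
= 0.39

0.39


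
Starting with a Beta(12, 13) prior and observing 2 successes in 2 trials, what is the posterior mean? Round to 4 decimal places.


Posterior parameters: alpha = 12 + 2 = 14
beta = 13 + 0 = 13
Posterior mean = alpha / (alpha + beta) = 14 / 27
= 0.5185

0.5185


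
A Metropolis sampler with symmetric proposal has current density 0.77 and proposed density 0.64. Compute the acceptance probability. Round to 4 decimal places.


For symmetric proposals, acceptance = min(1, pi(x*)/pi(x))
= min(1, 0.64/0.77)
= min(1, 0.8312) = 0.8312

0.8312


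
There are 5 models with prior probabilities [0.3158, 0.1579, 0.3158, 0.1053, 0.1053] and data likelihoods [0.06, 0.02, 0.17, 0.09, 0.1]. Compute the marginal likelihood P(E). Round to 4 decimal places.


P(E) = sum over models of P(M_i) * P(E|M_i)
= 0.3158*0.06 + 0.1579*0.02 + 0.3158*0.17 + 0.1053*0.09 + 0.1053*0.1
= 0.0958

0.0958


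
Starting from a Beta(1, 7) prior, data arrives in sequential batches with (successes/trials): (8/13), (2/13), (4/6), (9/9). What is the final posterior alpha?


In sequential Bayesian updating, we sum all successes.
Total successes = 23
Final alpha = 1 + 23 = 24

24


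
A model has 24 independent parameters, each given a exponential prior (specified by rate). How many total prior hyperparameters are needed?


Each exponential prior needs 1 hyperparameter (rate).
Total = 1 * 24 = 24

24


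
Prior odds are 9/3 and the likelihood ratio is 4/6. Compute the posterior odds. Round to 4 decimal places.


Posterior odds = prior odds * likelihood ratio
= (9/3) * (4/6)
= 36 / 18
= 2.0

2.0


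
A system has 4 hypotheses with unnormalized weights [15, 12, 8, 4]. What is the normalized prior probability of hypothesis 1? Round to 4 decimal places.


The normalized prior is the weight divided by the total.
Total weight = 39
P(H1) = 15 / 39 = 0.3846

0.3846


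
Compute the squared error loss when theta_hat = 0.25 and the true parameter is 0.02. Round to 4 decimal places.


L = (theta_hat - theta_true)^2
= (0.25 - 0.02)^2
= 0.23^2 = 0.0529

0.0529


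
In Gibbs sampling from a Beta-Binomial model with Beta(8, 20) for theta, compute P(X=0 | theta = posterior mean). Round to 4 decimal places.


Posterior mean = alpha/(alpha+beta) = 8/28 = 0.2857
P(X=0|theta=mean) = 1 - theta = 0.7143

0.7143


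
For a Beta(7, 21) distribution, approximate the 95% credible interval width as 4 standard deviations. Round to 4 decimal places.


Variance of Beta(a,b) = ab / ((a+b)^2 * (a+b+1))
= 7*21 / ((28)^2 * 29)
= 0.0065
SD = sqrt(0.0065) = 0.0804
Width = 4 * SD = 0.3216

0.3216


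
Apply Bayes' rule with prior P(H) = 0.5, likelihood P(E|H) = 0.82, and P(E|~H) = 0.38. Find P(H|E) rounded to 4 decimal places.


Step 1: Compute marginal P(E) = P(E|H)P(H) + P(E|~H)P(~H)
= 0.82*0.5 + 0.38*0.5 = 0.6
Step 2: P(H|E) = P(E|H)P(H)/P(E) = 0.41/0.6
= 0.6833

0.6833


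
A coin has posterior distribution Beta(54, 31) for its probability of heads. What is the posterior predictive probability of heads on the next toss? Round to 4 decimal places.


Posterior predictive = E[theta] = alpha/(alpha+beta)
= 54/85
= 0.6353

0.6353


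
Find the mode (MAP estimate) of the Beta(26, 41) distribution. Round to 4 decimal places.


For Beta(a,b) with a,b > 1:
Mode = (a-1)/(a+b-2) = (26-1)/(67-2)
= 25/65 = 0.3846

0.3846


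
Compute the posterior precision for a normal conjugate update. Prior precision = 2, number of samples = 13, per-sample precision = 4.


tau_post = tau_0 + n * tau
= 2 + 13 * 4 = 54

54


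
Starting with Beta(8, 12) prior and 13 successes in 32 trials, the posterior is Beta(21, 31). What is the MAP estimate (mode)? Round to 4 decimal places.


The mode of Beta(a, b) when a > 1 and b > 1 is (a-1)/(a+b-2)
= (21 - 1) / (21 + 31 - 2)
= 20 / 50
= 0.4

0.4


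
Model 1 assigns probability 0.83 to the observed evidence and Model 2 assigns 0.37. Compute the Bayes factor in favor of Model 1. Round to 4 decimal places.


BF = P(data|M1) / P(data|M2)
= 0.83 / 0.37 = 2.2432

2.2432


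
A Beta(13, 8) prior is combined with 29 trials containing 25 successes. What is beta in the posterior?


In conjugate updating:
beta_posterior = beta_prior + (n - k)
= 8 + (29 - 25)
= 8 + 4 = 12

12


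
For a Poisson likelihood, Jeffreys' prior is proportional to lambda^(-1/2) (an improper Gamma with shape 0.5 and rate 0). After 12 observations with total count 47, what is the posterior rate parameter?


Jeffreys' prior for Poisson is proportional to lambda^(-1/2).
Posterior is Gamma(0.5 + S, 0 + n) = Gamma(0.5 + 47, 12).
Posterior rate = 0 + n = 12

12.0


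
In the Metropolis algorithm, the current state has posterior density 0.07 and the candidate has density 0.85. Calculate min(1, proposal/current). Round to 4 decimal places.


Ratio = 0.85/0.07 = 12.1429
Acceptance probability = min(1, 12.1429)
= 1.0

1.0


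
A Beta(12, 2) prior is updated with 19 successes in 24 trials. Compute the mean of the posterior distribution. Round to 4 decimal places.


After update: Beta(31, 7)
Mean = 31 / (31 + 7) = 31 / 38
= 0.8158

0.8158


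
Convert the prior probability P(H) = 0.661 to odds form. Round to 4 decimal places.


P(not H) = 1 - 0.661 = 0.339
Odds = 0.661 / 0.339 = 1.9499

1.9499


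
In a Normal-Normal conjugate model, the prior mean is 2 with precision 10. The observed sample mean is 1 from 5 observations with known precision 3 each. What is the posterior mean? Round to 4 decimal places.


Posterior precision = tau0 + n*tau = 10 + 5*3 = 25
Posterior mean = (tau0*mu0 + n*tau*xbar) / posterior_precision
= (10*2 + 5*3*1) / 25
= 35 / 25 = 1.4

1.4


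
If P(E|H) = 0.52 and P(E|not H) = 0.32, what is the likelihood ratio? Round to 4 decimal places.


Likelihood ratio = P(E|H) / P(E|not H)
= 0.52 / 0.32
= 1.625

1.625


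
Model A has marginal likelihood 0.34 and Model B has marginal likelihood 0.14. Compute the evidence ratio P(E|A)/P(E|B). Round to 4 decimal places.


Evidence ratio = P(E|A) / P(E|B)
= 0.34 / 0.14
= 2.4286

2.4286


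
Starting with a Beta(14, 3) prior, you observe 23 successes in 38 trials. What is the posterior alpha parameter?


For a Beta-Binomial conjugate model:
Posterior alpha = prior alpha + number of successes
= 14 + 23 = 37

37


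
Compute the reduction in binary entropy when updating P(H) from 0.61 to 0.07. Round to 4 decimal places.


H_before = -p*log2(p) - (1-p)*log2(1-p) for p=0.61: 0.9648
H_after for p=0.07: 0.3659
Reduction = 0.9648 - 0.3659 = 0.5989

0.5989


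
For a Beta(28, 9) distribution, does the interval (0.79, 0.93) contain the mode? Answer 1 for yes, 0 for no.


Mode of Beta(a,b) = (a-1)/(a+b-2)
= (28-1)/(28+9-2) = 0.7714
Check: 0.79 <= 0.7714 <= 0.93?
Result: 0

0


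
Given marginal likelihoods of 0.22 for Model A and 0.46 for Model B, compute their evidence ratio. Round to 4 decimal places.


Ratio = ML(A) / ML(B) = 0.22/0.46
= 0.4783

0.4783


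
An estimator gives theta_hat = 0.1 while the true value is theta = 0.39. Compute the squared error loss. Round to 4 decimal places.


The squared error loss is (theta_hat - theta)^2
= (0.1 - 0.39)^2
= (-0.29)^2 = 0.0841

0.0841


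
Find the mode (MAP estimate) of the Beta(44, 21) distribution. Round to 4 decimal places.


For Beta(a,b) with a,b > 1:
Mode = (a-1)/(a+b-2) = (44-1)/(65-2)
= 43/63 = 0.6825

0.6825


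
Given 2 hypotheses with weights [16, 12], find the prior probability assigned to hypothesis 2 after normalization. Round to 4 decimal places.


To normalize, divide each weight by the sum of all weights.
Sum = 28
Prior(H2) = 12/28 = 0.4286

0.4286


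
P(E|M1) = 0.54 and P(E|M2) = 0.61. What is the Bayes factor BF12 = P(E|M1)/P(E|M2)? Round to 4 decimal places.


Bayes factor BF12 = P(E|M1) / P(E|M2)
= 0.54 / 0.61
= 0.8852

0.8852


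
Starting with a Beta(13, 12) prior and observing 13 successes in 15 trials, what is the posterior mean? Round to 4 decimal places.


Posterior parameters: alpha = 13 + 13 = 26
beta = 12 + 2 = 14
Posterior mean = alpha / (alpha + beta) = 26 / 40
= 0.65

0.65


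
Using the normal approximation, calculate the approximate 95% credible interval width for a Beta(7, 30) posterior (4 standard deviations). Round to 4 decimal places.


Var(Beta) = 7*30/(37^2 * 38) = 0.004
SD = 0.0635
Width ~ 4*SD = 0.2541

0.2541


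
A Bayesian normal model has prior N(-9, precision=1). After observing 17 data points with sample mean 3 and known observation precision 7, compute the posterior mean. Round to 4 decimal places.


Posterior mean = (prior_precision * prior_mean + n * data_precision * data_mean) / (prior_precision + n * data_precision)
Numerator = 1*-9 + 17*7*3 = 348
Denominator = 1 + 17*7 = 120
Posterior mean = 2.9

2.9


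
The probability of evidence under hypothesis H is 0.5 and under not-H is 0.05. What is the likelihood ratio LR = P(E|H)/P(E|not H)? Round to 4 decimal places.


LR = 0.5 / 0.05
= 10.0

10.0


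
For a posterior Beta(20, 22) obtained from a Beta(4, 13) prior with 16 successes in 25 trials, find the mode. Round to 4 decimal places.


Mode = (alpha - 1) / (alpha + beta - 2)
= 19 / 40
= 0.475

0.475


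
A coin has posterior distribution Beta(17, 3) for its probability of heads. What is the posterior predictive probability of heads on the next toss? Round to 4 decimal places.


Posterior predictive = E[theta] = alpha/(alpha+beta)
= 17/20
= 0.85

0.85


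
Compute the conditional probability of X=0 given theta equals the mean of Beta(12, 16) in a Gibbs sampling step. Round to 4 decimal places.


Mean of Beta(12, 16) = 0.4286
P(X=0 | theta=0.4286) = 0.5714

0.5714


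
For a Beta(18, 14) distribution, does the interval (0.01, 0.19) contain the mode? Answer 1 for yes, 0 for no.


Mode of Beta(a,b) = (a-1)/(a+b-2)
= (18-1)/(18+14-2) = 0.5667
Check: 0.01 <= 0.5667 <= 0.19?
Result: 0

0


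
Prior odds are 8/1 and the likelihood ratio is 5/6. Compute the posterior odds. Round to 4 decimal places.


Posterior odds = prior odds * likelihood ratio
= (8/1) * (5/6)
= 40 / 6
= 6.6667

6.6667


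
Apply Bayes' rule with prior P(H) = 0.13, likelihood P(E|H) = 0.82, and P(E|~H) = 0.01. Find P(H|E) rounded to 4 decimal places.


Step 1: Compute marginal P(E) = P(E|H)P(H) + P(E|~H)P(~H)
= 0.82*0.13 + 0.01*0.87 = 0.1153
Step 2: P(H|E) = P(E|H)P(H)/P(E) = 0.1066/0.1153
= 0.9245

0.9245


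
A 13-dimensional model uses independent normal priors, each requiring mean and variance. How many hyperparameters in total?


Per parameter: 2 (mean and variance).
Total = 13 * 2 = 26

26


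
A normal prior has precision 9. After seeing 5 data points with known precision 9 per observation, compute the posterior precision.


In the conjugate normal model, precisions add:
tau_posterior = tau_prior + n * tau_data
= 9 + 5*9 = 54

54


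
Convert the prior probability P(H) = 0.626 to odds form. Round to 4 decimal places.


P(not H) = 1 - 0.626 = 0.374
Odds = 0.626 / 0.374 = 1.6738

1.6738


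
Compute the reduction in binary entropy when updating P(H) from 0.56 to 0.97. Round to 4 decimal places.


H_before = -p*log2(p) - (1-p)*log2(1-p) for p=0.56: 0.9896
H_after for p=0.97: 0.1944
Reduction = 0.9896 - 0.1944 = 0.7952

0.7952


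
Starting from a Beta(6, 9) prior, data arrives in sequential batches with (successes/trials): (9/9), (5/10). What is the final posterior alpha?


In sequential Bayesian updating, we sum all successes.
Total successes = 14
Final alpha = 6 + 14 = 20

20


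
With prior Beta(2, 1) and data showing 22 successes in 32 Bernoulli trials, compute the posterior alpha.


Conjugate update: alpha_posterior = alpha_prior + k
= 2 + 22 = 24

24


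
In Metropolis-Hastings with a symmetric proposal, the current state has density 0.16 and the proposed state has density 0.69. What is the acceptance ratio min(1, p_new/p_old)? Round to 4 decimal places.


Ratio = p_new / p_old = 0.69 / 0.16 = 4.3125
Acceptance = min(1, 4.3125) = 1.0

1.0


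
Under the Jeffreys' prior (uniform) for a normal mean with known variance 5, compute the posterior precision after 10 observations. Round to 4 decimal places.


Prior precision = 0 (flat prior).
Post. prec. = 0 + n/var = 10/5 = 2.0

2.0


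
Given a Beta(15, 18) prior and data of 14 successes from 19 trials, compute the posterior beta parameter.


Number of failures = 19 - 14 = 5
Posterior beta = 18 + 5 = 23

23


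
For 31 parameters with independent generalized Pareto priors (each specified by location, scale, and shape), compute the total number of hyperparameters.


A generalized Pareto prior has 3 hyperparameters per parameter.
Total = 31 * 3 = 93

93


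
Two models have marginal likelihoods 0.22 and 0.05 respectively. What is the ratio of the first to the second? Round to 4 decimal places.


Evidence ratio = 0.22 / 0.05
= 4.4

4.4


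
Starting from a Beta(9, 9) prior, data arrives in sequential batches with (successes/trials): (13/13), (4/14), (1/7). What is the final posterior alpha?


In sequential Bayesian updating, we sum all successes.
Total successes = 18
Final alpha = 9 + 18 = 27

27


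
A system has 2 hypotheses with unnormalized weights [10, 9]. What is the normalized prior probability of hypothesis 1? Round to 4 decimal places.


The normalized prior is the weight divided by the total.
Total weight = 19
P(H1) = 10 / 19 = 0.5263

0.5263


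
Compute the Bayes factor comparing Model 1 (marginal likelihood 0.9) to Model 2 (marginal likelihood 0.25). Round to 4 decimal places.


BF12 = marginal likelihood of M1 / marginal likelihood of M2
= 0.9/0.25
= 3.6

3.6


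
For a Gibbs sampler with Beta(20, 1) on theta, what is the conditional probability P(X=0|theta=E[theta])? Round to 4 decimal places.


E[theta] = 20/(20+1) = 0.9524
P(X=0|theta) = 1 - theta = 0.0476

0.0476


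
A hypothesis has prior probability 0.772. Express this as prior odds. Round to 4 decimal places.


Odds = P(H) / P(not H) = 0.772 / 0.228
= 3.386

3.386


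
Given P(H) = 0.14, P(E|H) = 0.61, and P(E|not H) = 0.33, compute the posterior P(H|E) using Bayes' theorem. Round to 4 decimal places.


By Bayes' theorem: P(H|E) = P(E|H)*P(H) / P(E)
P(E) = P(E|H)*P(H) + P(E|not H)*P(not H)
P(E) = 0.61*0.14 + 0.33*0.86 = 0.3692
P(H|E) = 0.61*0.14 / 0.3692 = 0.2313

0.2313


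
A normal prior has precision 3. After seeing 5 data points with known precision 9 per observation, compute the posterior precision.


In the conjugate normal model, precisions add:
tau_posterior = tau_prior + n * tau_data
= 3 + 5*9 = 48

48


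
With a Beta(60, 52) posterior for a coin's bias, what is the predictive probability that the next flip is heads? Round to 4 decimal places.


The predictive probability equals the posterior mean.
P(next = heads) = alpha / (alpha + beta)
= 60 / 112 = 0.5357

0.5357


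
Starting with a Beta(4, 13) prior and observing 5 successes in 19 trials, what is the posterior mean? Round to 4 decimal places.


Posterior parameters: alpha = 4 + 5 = 9
beta = 13 + 14 = 27
Posterior mean = alpha / (alpha + beta) = 9 / 36
= 0.25

0.25


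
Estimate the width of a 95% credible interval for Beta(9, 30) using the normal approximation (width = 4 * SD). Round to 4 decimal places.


For Beta(a,b): Var = ab/((a+b)^2(a+b+1))
Var = 0.0044, SD = 0.0666
Approximate 95% CI width = 4 * 0.0666 = 0.2665

0.2665


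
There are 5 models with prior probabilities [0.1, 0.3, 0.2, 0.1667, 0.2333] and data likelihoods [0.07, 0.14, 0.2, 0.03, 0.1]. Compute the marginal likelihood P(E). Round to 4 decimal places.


P(E) = sum over models of P(M_i) * P(E|M_i)
= 0.1*0.07 + 0.3*0.14 + 0.2*0.2 + 0.1667*0.03 + 0.2333*0.1
= 0.1173

0.1173


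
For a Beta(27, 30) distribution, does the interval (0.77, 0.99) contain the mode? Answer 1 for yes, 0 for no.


Mode of Beta(a,b) = (a-1)/(a+b-2)
= (27-1)/(27+30-2) = 0.4727
Check: 0.77 <= 0.4727 <= 0.99?
Result: 0

0


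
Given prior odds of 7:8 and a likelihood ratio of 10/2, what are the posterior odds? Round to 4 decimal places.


Posterior odds = prior odds * LR
Prior odds = 7/8 = 0.875
LR = 10/2 = 5.0
Posterior odds = 0.875 * 5.0 = 4.375

4.375


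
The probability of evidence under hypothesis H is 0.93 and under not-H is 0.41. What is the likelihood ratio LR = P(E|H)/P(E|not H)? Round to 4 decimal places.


LR = 0.93 / 0.41
= 2.2683

2.2683


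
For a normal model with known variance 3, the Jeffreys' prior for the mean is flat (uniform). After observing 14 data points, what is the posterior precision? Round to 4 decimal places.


Jeffreys' prior for normal mean (known variance) is flat.
Prior precision = 0.
Posterior precision = prior_prec + n/sigma^2 = 0 + 14/3
= 4.6667

4.6667


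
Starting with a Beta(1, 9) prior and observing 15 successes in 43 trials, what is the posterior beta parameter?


Posterior beta = prior beta + failures
Failures = 43 - 15 = 28
beta_post = 9 + 28 = 37

37


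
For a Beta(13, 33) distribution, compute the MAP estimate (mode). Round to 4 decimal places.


MAP = mode = (a-1)/(a+b-2)
= (13-1)/(13+33-2)
= 12/44 = 0.2727

0.2727


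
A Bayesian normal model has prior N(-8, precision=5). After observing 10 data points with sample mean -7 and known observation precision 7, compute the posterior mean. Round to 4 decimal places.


Posterior mean = (prior_precision * prior_mean + n * data_precision * data_mean) / (prior_precision + n * data_precision)
Numerator = 5*-8 + 10*7*-7 = -530
Denominator = 5 + 10*7 = 75
Posterior mean = -7.0667

-7.0667


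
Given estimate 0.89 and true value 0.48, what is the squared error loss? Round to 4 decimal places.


Squared error = (estimate - true)^2
Difference = 0.41
Loss = 0.41^2 = 0.1681

0.1681


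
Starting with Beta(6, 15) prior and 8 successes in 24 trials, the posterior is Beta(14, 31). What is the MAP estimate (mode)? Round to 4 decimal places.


The mode of Beta(a, b) when a > 1 and b > 1 is (a-1)/(a+b-2)
= (14 - 1) / (14 + 31 - 2)
= 13 / 43
= 0.3023

0.3023


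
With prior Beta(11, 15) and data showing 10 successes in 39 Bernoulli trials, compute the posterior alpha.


Conjugate update: alpha_posterior = alpha_prior + k
= 11 + 10 = 21

21


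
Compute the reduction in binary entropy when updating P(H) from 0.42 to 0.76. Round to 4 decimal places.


H_before = -p*log2(p) - (1-p)*log2(1-p) for p=0.42: 0.9815
H_after for p=0.76: 0.795
Reduction = 0.9815 - 0.795 = 0.1864

0.1864


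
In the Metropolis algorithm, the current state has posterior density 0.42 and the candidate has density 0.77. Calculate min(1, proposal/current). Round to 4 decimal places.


Ratio = 0.77/0.42 = 1.8333
Acceptance probability = min(1, 1.8333)
= 1.0

1.0


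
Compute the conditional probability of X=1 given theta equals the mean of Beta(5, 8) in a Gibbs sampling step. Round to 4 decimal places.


Mean of Beta(5, 8) = 0.3846
P(X=1 | theta=0.3846) = 0.3846

0.3846


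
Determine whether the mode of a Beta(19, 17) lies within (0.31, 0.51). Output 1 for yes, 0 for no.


First find the mode: (a-1)/(a+b-2) = 0.5294
Is 0.5294 in (0.31, 0.51)? 0

0


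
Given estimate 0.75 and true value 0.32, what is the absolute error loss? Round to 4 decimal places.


Absolute error = |estimate - true|
= |0.43| = 0.43

0.43


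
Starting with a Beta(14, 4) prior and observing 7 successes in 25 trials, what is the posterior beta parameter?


Posterior beta = prior beta + failures
Failures = 25 - 7 = 18
beta_post = 4 + 18 = 22

22


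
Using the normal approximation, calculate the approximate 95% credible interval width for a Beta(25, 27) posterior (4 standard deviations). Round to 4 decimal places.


Var(Beta) = 25*27/(52^2 * 53) = 0.0047
SD = 0.0686
Width ~ 4*SD = 0.2745

0.2745


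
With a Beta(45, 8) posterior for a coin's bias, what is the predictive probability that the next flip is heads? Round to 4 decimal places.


The predictive probability equals the posterior mean.
P(next = heads) = alpha / (alpha + beta)
= 45 / 53 = 0.8491

0.8491


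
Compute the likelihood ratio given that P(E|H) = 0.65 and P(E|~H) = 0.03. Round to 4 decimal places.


LR = P(E|H) / P(E|~H)
= 0.65 / 0.03 = 21.6667

21.6667


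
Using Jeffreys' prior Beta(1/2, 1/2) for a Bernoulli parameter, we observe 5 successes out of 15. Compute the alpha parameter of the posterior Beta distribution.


Conjugate update: Beta(0.5 + k, 0.5 + n - k).
k = 5, n - k = 10
Posterior alpha = 0.5 + k = 0.5 + 5 = 5.5

5.5


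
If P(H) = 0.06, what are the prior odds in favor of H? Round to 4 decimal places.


Prior odds = P(H) / (1 - P(H))
= 0.06 / 0.94
= 0.0638

0.0638


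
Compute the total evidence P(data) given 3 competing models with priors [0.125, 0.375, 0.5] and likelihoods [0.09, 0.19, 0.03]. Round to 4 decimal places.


Marginal likelihood = sum P(model_i) * P(data|model_i)
Model 1: 0.125 * 0.09 = 0.0112
Model 2: 0.375 * 0.19 = 0.0713
Model 3: 0.5 * 0.03 = 0.015
Total = 0.0975

0.0975


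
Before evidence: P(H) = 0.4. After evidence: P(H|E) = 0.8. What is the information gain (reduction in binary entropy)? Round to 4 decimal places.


Prior entropy = 0.971
Posterior entropy = 0.7219
Information gain = 0.971 - 0.7219 = 0.249

0.249


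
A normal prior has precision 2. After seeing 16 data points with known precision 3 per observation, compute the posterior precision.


In the conjugate normal model, precisions add:
tau_posterior = tau_prior + n * tau_data
= 2 + 16*3 = 50

50


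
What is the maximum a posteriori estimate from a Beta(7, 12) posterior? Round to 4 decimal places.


The MAP estimate equals the mode of the distribution.
Mode of Beta(a,b) = (a-1)/(a+b-2)
= 6/17
= 0.3529

0.3529


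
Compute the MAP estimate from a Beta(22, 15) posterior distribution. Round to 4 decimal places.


MAP = mode of Beta distribution
= (alpha - 1)/(alpha + beta - 2)
= (22-1)/(22+15-2)
= 21/35 = 0.6

0.6


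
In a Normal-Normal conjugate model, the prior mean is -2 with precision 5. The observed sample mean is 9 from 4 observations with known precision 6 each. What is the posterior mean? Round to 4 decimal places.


Posterior precision = tau0 + n*tau = 5 + 4*6 = 29
Posterior mean = (tau0*mu0 + n*tau*xbar) / posterior_precision
= (5*-2 + 4*6*9) / 29
= 206 / 29 = 7.1034

7.1034


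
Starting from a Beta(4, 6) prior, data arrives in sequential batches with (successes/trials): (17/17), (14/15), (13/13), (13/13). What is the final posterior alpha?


In sequential Bayesian updating, we sum all successes.
Total successes = 57
Final alpha = 4 + 57 = 61

61


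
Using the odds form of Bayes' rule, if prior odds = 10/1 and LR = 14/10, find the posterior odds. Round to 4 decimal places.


Bayes' rule in odds form: posterior odds = prior odds * LR
= (10 * 14) / (1 * 10)
= 140/10 = 14.0

14.0


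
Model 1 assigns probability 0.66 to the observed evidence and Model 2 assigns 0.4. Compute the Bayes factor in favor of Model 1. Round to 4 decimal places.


BF = P(data|M1) / P(data|M2)
= 0.66 / 0.4 = 1.65

1.65


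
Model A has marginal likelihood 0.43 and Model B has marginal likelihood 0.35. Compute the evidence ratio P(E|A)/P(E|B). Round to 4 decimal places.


Evidence ratio = P(E|A) / P(E|B)
= 0.43 / 0.35
= 1.2286

1.2286


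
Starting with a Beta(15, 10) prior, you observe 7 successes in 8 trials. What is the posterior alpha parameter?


For a Beta-Binomial conjugate model:
Posterior alpha = prior alpha + number of successes
= 15 + 7 = 22

22


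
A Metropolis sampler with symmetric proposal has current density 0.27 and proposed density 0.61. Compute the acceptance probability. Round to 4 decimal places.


For symmetric proposals, acceptance = min(1, pi(x*)/pi(x))
= min(1, 0.61/0.27)
= min(1, 2.2593) = 1.0

1.0


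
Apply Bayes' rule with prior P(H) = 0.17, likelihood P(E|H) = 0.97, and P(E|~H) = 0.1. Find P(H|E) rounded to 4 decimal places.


Step 1: Compute marginal P(E) = P(E|H)P(H) + P(E|~H)P(~H)
= 0.97*0.17 + 0.1*0.83 = 0.2479
Step 2: P(H|E) = P(E|H)P(H)/P(E) = 0.1649/0.2479
= 0.6652

0.6652


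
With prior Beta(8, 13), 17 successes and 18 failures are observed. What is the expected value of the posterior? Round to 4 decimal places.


Posterior = Beta(25, 31)
E[theta] = alpha/(alpha+beta)
= 25/56 = 0.4464

0.4464


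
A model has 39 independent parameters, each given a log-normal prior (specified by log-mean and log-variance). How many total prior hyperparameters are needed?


Each log-normal prior needs 2 hyperparameters (log-mean and log-variance).
Total = 2 * 39 = 78

78


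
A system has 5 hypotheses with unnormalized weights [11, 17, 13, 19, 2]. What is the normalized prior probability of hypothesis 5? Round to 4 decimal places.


The normalized prior is the weight divided by the total.
Total weight = 62
P(H5) = 2 / 62 = 0.0323

0.0323


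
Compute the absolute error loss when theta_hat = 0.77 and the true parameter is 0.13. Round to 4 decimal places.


L = |theta_hat - theta_true|
= |0.77 - 0.13| = 0.64

0.64


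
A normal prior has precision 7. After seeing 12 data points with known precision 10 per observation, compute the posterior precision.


In the conjugate normal model, precisions add:
tau_posterior = tau_prior + n * tau_data
= 7 + 12*10 = 127

127


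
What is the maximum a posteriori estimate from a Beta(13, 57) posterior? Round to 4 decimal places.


The MAP estimate equals the mode of the distribution.
Mode of Beta(a,b) = (a-1)/(a+b-2)
= 12/68
= 0.1765

0.1765


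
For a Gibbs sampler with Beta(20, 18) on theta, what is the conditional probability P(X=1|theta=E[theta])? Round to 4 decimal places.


E[theta] = 20/(20+18) = 0.5263
P(X=1|theta) = theta = 0.5263

0.5263


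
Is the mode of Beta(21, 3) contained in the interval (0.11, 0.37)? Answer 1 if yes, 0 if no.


Mode = (a-1)/(a+b-2) = 20/22 = 0.9091
Interval: (0.11, 0.37)
Contains mode? 0

0


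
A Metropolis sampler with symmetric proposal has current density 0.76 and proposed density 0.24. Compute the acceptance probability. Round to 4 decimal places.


For symmetric proposals, acceptance = min(1, pi(x*)/pi(x))
= min(1, 0.24/0.76)
= min(1, 0.3158) = 0.3158

0.3158


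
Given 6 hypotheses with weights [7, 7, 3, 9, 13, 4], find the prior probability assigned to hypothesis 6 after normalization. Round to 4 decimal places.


To normalize, divide each weight by the sum of all weights.
Sum = 43
Prior(H6) = 4/43 = 0.093

0.093


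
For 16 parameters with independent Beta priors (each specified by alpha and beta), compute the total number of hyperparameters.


A Beta prior has 2 hyperparameters per parameter.
Total = 16 * 2 = 32

32


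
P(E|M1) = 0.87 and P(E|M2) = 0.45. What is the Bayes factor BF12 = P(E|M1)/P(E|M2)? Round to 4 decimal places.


Bayes factor BF12 = P(E|M1) / P(E|M2)
= 0.87 / 0.45
= 1.9333

1.9333


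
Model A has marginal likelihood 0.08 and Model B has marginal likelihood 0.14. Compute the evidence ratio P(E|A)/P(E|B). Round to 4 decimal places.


Evidence ratio = P(E|A) / P(E|B)
= 0.08 / 0.14
= 0.5714

0.5714


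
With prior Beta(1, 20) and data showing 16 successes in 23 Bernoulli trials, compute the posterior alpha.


Conjugate update: alpha_posterior = alpha_prior + k
= 1 + 16 = 17

17


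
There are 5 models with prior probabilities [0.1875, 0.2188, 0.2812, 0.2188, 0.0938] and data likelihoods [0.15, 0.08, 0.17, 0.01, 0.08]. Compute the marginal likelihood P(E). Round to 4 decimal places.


P(E) = sum over models of P(M_i) * P(E|M_i)
= 0.1875*0.15 + 0.2188*0.08 + 0.2812*0.17 + 0.2188*0.01 + 0.0938*0.08
= 0.1031

0.1031


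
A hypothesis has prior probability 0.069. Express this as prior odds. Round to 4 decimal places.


Odds = P(H) / P(not H) = 0.069 / 0.931
= 0.0741

0.0741


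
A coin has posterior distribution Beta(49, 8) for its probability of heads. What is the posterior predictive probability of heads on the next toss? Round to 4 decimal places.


Posterior predictive = E[theta] = alpha/(alpha+beta)
= 49/57
= 0.8596

0.8596


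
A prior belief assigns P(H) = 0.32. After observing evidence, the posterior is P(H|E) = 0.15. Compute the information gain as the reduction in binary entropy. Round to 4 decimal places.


H(prior) = -0.32*log2(0.32) - 0.68*log2(0.68)
= 0.9044
H(post) = -0.15*log2(0.15) - 0.85*log2(0.85)
= 0.6098
IG = 0.9044 - 0.6098 = 0.2945

0.2945


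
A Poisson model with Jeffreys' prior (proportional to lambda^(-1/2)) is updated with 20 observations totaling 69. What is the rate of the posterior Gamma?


Posterior = Gamma(0.5 + S, n)
= Gamma(0.5 + 69, 20)
Posterior rate = 0 + n = 20

20.0


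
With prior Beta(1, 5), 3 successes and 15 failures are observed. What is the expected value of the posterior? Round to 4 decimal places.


Posterior = Beta(4, 20)
E[theta] = alpha/(alpha+beta)
= 4/24 = 0.1667

0.1667


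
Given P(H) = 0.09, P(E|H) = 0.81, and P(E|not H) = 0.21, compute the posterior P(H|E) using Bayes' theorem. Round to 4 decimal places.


By Bayes' theorem: P(H|E) = P(E|H)*P(H) / P(E)
P(E) = P(E|H)*P(H) + P(E|not H)*P(not H)
P(E) = 0.81*0.09 + 0.21*0.91 = 0.264
P(H|E) = 0.81*0.09 / 0.264 = 0.2761

0.2761


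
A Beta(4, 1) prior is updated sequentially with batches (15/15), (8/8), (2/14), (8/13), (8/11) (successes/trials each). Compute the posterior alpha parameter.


Sequential conjugate updating is equivalent to a single batch update.
Total successes across all batches = 41
alpha_posterior = alpha_prior + total_successes = 4 + 41
= 45

45


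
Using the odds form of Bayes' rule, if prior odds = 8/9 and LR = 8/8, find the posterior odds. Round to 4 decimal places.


Bayes' rule in odds form: posterior odds = prior odds * LR
= (8 * 8) / (9 * 8)
= 64/72 = 0.8889

0.8889


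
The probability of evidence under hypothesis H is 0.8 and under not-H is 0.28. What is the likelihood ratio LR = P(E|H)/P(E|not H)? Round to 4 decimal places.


LR = 0.8 / 0.28
= 2.8571

2.8571


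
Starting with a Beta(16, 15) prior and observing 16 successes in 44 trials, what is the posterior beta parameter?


Posterior beta = prior beta + failures
Failures = 44 - 16 = 28
beta_post = 15 + 28 = 43

43


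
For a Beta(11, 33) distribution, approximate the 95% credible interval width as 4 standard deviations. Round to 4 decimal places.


Variance of Beta(a,b) = ab / ((a+b)^2 * (a+b+1))
= 11*33 / ((44)^2 * 45)
= 0.0042
SD = sqrt(0.0042) = 0.0645
Width = 4 * SD = 0.2582

0.2582


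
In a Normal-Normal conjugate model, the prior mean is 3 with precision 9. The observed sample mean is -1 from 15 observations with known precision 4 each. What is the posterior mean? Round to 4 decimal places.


Posterior precision = tau0 + n*tau = 9 + 15*4 = 69
Posterior mean = (tau0*mu0 + n*tau*xbar) / posterior_precision
= (9*3 + 15*4*-1) / 69
= -33 / 69 = -0.4783

-0.4783


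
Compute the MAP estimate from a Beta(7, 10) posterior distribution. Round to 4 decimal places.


MAP = mode of Beta distribution
= (alpha - 1)/(alpha + beta - 2)
= (7-1)/(7+10-2)
= 6/15 = 0.4

0.4


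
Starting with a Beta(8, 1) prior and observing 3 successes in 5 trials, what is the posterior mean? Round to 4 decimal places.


Posterior parameters: alpha = 8 + 3 = 11
beta = 1 + 2 = 3
Posterior mean = alpha / (alpha + beta) = 11 / 14
= 0.7857

0.7857


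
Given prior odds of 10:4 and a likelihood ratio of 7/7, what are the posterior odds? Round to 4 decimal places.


Posterior odds = prior odds * LR
Prior odds = 10/4 = 2.5
LR = 7/7 = 1.0
Posterior odds = 2.5 * 1.0 = 2.5

2.5


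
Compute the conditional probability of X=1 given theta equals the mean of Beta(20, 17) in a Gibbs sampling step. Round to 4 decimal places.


Mean of Beta(20, 17) = 0.5405
P(X=1 | theta=0.5405) = 0.5405

0.5405


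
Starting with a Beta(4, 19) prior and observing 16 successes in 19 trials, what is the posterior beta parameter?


Posterior beta = prior beta + failures
Failures = 19 - 16 = 3
beta_post = 19 + 3 = 22

22


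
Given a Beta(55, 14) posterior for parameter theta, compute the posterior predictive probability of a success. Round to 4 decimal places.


For a Beta-Bernoulli model, the predictive probability is the mean:
P(success) = 55/(55+14) = 55/69 = 0.7971

0.7971


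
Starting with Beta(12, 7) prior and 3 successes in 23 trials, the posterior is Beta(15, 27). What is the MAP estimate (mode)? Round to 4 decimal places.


The mode of Beta(a, b) when a > 1 and b > 1 is (a-1)/(a+b-2)
= (15 - 1) / (15 + 27 - 2)
= 14 / 40
= 0.35

0.35


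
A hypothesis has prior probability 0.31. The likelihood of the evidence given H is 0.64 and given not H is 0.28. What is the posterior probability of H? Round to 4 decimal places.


Using Bayes' theorem:
P(E) = 0.31 * 0.64 + 0.69 * 0.28
P(E) = 0.3916
P(H|E) = (0.31 * 0.64) / 0.3916 = 0.5066

0.5066


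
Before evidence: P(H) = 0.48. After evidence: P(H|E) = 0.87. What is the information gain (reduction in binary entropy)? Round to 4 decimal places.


Prior entropy = 0.9988
Posterior entropy = 0.5574
Information gain = 0.9988 - 0.5574 = 0.4414

0.4414


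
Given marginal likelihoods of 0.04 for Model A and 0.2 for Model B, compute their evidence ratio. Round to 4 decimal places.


Ratio = ML(A) / ML(B) = 0.04/0.2
= 0.2

0.2


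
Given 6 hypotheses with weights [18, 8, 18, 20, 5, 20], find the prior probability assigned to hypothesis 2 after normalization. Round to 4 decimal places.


To normalize, divide each weight by the sum of all weights.
Sum = 89
Prior(H2) = 8/89 = 0.0899

0.0899


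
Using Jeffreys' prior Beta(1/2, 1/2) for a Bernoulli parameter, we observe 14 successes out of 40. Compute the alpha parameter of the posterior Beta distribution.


Conjugate update: Beta(0.5 + k, 0.5 + n - k).
k = 14, n - k = 26
Posterior alpha = 0.5 + k = 0.5 + 14 = 14.5

14.5
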